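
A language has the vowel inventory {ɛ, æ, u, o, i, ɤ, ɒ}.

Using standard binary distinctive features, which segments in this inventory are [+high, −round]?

Checking each segment against [+high], [−round]: /i/ (high front unrounded tense vowel) satisfies every feature; every other segment in the inventory fails at least one.

i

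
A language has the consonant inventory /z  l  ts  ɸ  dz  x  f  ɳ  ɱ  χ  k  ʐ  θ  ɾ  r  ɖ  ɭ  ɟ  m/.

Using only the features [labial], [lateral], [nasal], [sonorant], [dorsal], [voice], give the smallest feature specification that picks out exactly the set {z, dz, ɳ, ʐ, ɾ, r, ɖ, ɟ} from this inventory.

Every target segment is [+voice], [−lateral], [−labial]; each remaining inventory member fails at least one of these. Each conjunct is needed — [−lateral, −labial] alone would also admit /ts, x, χ, k, …/; [+voice, −labial] alone would also admit /l, ɭ/; [+voice, −lateral] alone would also admit /ɱ, m/ — and no other combination of two listed features has exactly this extension, so three is the minimum.

[+voice, −lateral, −labial]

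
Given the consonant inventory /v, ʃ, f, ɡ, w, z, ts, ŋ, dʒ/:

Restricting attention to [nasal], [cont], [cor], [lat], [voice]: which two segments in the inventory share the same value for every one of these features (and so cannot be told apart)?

w, v

On the given features, /w/ and /v/ have an identical profile: [-nasal], [+continuant], [-coronal], [-lateral], [+voice]. No other two segments in the inventory coincide on all 5 features. (They do differ in [sonorant], [round] and [dorsal], which are not among the given features.)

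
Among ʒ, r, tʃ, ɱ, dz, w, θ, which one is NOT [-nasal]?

ɱ

Every segment except /ɱ/ is [-nasal]. /ɱ/ (labiodental nasal) is [+nasal], so it is the exception.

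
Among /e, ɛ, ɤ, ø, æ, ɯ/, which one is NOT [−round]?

Every segment except /ø/ is [−round]. /ø/ (mid front rounded tense vowel) is [+round], so it is the exception.

ø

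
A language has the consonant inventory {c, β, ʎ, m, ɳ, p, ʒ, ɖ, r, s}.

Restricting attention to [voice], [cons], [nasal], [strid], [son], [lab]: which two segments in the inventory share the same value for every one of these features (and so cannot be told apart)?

r, ʎ

On the given features, /r/ and /ʎ/ have an identical profile: [+voice], [+consonantal], [-nasal], [-strident], [+sonorant], [-labial]. No other two segments in the inventory coincide on all 6 features. (They do differ in [lateral] and [dorsal], which are not among the given features.)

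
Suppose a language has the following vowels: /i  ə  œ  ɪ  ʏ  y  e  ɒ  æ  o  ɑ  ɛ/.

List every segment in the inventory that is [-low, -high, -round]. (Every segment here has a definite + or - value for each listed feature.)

Checking each segment against [-low], [-high], [-round]: /ə/ (mid central vowel (schwa)), /e/ (mid front unrounded tense vowel), /ɛ/ (mid front unrounded lax vowel) satisfy every feature; every other segment in the inventory fails at least one.

ə, e, ɛ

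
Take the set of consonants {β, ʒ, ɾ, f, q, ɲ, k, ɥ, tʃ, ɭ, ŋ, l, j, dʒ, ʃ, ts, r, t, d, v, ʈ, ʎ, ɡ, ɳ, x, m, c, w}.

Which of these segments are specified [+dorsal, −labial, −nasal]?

q, k, j, ʎ, ɡ, x, c

Eliminate segments failing any feature: /β, ʒ, ɾ, f, tʃ, ɭ, l, dʒ, ʃ, ts, r, t, d, v, ʈ, ɳ, m/ are [−dorsal]; /ɲ, ŋ/ are [+nasal]; /ɥ, w/ are [+labial]. The remaining /q, k, j, ʎ, ɡ, x, c/ satisfy [+dorsal], [−labial], [−nasal].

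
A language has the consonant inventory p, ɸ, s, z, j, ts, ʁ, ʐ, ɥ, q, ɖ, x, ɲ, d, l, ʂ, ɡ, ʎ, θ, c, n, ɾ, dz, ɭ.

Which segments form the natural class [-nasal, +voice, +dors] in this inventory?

Eliminate segments failing any feature: /p, ɸ, s, ts, q, x, ʂ, θ, c/ are [-voice]; /z, ʐ, ɖ, d, l, ɾ, dz, ɭ/ are [-dorsal]; /ɲ, n/ are [+nasal]. The remaining /j, ʁ, ɥ, ɡ, ʎ/ satisfy [-nasal], [+voice], [+dorsal].

j, ʁ, ɥ, ɡ, ʎ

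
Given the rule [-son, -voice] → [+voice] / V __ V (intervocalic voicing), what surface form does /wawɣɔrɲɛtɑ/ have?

/t/ satisfies [-son, -voice] and sits in V __ V. The [+voice] counterpart of the voiceless alveolar stop is /d/. Other segments in /wawɣɔrɲɛtɑ/ either fail the structural description or are not in the environment, so the surface form is [wawɣɔrɲɛdɑ].

[wawɣɔrɲɛdɑ]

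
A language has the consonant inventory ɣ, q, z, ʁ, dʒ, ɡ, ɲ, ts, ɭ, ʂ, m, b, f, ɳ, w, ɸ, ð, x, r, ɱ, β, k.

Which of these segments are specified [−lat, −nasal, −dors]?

Checking each segment against [−lateral], [−nasal], [−dorsal]: /z/ (voiced alveolar fricative), /dʒ/ (voiced postalveolar affricate), /ts/ (voiceless alveolar affricate), /ʂ/ (voiceless retroflex fricative), /b/ (voiced bilabial stop), /f/ (voiceless labiodental fricative), among others, satisfy every feature; every other segment in the inventory fails at least one.

z, dʒ, ts, ʂ, b, f, ɸ, ð, r, β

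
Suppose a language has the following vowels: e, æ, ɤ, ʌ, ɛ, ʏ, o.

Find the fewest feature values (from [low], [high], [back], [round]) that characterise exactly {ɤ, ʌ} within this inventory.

[+back, -round]

/ɤ, ʌ/ are all [+back], [-round], and no other segment in the inventory matches both values. Dropping any one of them over-generates: [-round] alone would also admit /e, æ, ɛ/; [+back] alone would also admit /o/. No other single listed feature picks out exactly this set either, so fewer than two features will not do.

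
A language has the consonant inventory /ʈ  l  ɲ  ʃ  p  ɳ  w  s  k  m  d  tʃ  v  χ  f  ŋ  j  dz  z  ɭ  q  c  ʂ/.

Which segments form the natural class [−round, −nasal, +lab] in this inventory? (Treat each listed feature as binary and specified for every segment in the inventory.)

Eliminate segments failing any feature: /ʈ, l, ʃ, s, k, d, tʃ, χ, j, dz, z, ɭ, q, c, ʂ/ are [−labial]; /ɲ, ɳ, m, ŋ/ are [+nasal]; /w/ is [+round]. The remaining /p, v, f/ satisfy [−round], [−nasal], [+labial].

p, v, f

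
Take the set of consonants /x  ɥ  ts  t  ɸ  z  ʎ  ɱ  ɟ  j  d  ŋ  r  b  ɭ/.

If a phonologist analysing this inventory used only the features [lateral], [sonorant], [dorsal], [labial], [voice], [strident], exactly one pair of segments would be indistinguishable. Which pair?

/j/ (palatal glide) and /ŋ/ (velar nasal) are both [−lateral], [+sonorant], [+dorsal], [−labial], [+voice], [−strident], so none of the listed features separates them. (They do differ in [nasal], [continuant] and [back], which are not among the given features.) Every other pair in the inventory differs on at least one listed feature.

j, ŋ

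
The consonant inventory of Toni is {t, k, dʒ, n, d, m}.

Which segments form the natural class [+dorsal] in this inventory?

The [+dorsal] segments here are /k/; the remaining /t, dʒ, n, d, m/ are [−dorsal].

k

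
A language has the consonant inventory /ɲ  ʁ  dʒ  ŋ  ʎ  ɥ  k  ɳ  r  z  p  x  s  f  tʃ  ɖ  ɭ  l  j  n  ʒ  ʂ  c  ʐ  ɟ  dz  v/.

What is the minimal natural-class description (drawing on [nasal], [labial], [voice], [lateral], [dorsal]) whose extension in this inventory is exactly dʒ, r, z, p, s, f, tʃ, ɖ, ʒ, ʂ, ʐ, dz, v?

[−nasal, −lateral, −dorsal]

/dʒ, r, z, p, s, f, tʃ, ɖ, ʒ, ʂ, ʐ, dz, v/ are all [−nasal], [−lateral], [−dorsal], and no other segment in the inventory matches all three values. Dropping any one of them over-generates: [−lateral, −dorsal] alone would also admit /ɳ, n/; [−nasal, −dorsal] alone would also admit /ɭ, l/; [−nasal, −lateral] alone would also admit /ʁ, ɥ, k, x, …/. No other combination of two listed features picks out exactly this set either, so fewer than three features will not do.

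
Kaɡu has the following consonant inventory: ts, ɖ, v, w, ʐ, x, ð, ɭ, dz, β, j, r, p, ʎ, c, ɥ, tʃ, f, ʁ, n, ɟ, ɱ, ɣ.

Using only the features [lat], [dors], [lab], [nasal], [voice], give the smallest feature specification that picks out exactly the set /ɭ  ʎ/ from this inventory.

The target set is precisely the extension of [+lateral] in this inventory.

[+lat]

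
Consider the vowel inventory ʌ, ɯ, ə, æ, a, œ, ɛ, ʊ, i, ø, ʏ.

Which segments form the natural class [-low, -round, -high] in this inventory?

Eliminate segments failing any feature: /ɯ, i/ are [+high]; /æ, a/ are [+low]; /œ, ʊ, ø, ʏ/ are [+round]. The remaining /ʌ, ə, ɛ/ satisfy [-low], [-round], [-high].

ʌ, ə, ɛ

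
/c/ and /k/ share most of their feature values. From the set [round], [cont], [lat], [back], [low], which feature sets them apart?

[back]

/c/ is the voiceless palatal stop and /k/ is the voiceless velar stop. Both are [−round], [−continuant], [−lateral], [−low]. /c/ is [−back] while /k/ is [+back], so the distinguishing feature is [back].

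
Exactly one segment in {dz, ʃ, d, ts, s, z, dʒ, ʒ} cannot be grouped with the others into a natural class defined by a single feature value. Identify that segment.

The remaining segments after removing /d/ share [+strident]; /d/ (voiced alveolar stop) is [−strident]. For every other candidate removal, the leftover set fails to share any single feature value that the removed segment lacks.

d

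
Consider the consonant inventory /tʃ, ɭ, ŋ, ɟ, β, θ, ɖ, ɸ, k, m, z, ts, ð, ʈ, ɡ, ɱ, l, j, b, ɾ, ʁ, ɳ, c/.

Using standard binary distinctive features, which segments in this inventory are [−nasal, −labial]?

Eliminate segments failing any feature: /ŋ, m, ɱ, ɳ/ are [+nasal]; /β, ɸ, b/ are [+labial]. The remaining /tʃ, ɭ, ɟ, θ, ɖ, k, z, ts, ð, ʈ, ɡ, l, j, ɾ, ʁ, c/ satisfy [−nasal], [−labial].

tʃ, ɭ, ɟ, θ, ɖ, k, z, ts, ð, ʈ, ɡ, l, j, ɾ, ʁ, c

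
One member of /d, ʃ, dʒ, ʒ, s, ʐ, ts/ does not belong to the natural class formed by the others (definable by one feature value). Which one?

d

/ʐ, dʒ, ts, s, ʃ, ʒ/ are all [+strident], but /d/ (voiced alveolar stop) is [−strident]. No other single segment can be removed to leave a set sharing one feature value that the removed segment lacks, so /d/ is the odd one out.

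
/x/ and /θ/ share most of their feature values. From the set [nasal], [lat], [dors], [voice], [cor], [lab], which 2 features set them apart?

[coronal], [dorsal]

The two segments share [-nasal], [-lateral], [-voice], [-labial]. The only features from the list on which they differ: /x/ is [-coronal] while /θ/ is [+coronal]; /x/ is [+dorsal] while /θ/ is [-dorsal].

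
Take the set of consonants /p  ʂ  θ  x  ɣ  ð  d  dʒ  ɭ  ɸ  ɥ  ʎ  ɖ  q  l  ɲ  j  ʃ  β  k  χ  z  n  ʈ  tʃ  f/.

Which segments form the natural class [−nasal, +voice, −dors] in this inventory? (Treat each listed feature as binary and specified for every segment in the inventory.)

ð, d, dʒ, ɭ, ɖ, l, β, z

Eliminate segments failing any feature: /p, ʂ, θ, x, ɸ, q, ʃ, k, χ, ʈ, tʃ, f/ are [−voice]; /ɣ, ɥ, ʎ, j/ are [+dorsal]; /ɲ, n/ are [+nasal]. The remaining /ð, d, dʒ, ɭ, ɖ, l, β, z/ satisfy [−nasal], [+voice], [−dorsal].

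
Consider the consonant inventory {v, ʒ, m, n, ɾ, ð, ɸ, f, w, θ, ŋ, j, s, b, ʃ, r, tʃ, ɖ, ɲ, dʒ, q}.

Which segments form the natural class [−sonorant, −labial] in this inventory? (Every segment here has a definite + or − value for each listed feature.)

ʒ, ð, θ, s, ʃ, tʃ, ɖ, dʒ, q

Checking each segment against [−sonorant], [−labial]: /ʒ/ (voiced postalveolar fricative), /ð/ (voiced dental fricative), /θ/ (voiceless dental fricative), /s/ (voiceless alveolar fricative), /ʃ/ (voiceless postalveolar fricative), /tʃ/ (voiceless postalveolar affricate), among others, satisfy every feature; every other segment in the inventory fails at least one.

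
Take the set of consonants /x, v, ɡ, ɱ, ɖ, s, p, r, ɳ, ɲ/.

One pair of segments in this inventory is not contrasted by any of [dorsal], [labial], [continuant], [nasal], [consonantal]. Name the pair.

r, s

On the given features, /r/ and /s/ have an identical profile: [-dorsal], [-labial], [+continuant], [-nasal], [+consonantal]. No other two segments in the inventory coincide on all 5 features. (They do differ in [sonorant], [voice] and [strident], which are not among the given features.)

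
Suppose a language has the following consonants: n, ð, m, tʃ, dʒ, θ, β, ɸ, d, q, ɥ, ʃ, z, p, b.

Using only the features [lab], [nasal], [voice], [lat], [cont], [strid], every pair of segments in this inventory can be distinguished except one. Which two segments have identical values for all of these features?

Both /β/ and /ɥ/ are [+labial], [−nasal], [+voice], [−lateral], [+continuant], [−strident]. Since the list omits [sonorant], [round] and [dorsal] — which do distinguish the voiced bilabial fricative from the labial-palatal glide — this pair collapses; all other pairs remain distinct.

β, ɥ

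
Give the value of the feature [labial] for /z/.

[-labial]

As the voiced alveolar fricative, /z/ is [-labial].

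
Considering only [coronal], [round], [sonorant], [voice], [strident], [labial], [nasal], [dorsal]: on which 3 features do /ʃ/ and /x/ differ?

The two segments share [−round], [−sonorant], [−voice], [−labial], [−nasal]. The only features from the list on which they differ: /ʃ/ is [+strident] while /x/ is [−strident]; /ʃ/ is [+coronal] while /x/ is [−coronal]; /ʃ/ is [−dorsal] while /x/ is [+dorsal].

[strident], [coronal], [dorsal]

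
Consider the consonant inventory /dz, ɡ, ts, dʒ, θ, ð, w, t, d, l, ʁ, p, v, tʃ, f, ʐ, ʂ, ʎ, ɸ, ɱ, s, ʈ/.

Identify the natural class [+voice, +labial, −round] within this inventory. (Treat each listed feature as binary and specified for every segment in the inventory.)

v, ɱ

Eliminate segments failing any feature: /dz, ɡ, dʒ, ð, d, l, ʁ, ʐ, ʎ/ are [−labial]; /ts, θ, t, p, tʃ, f, ʂ, ɸ, s, ʈ/ are [−voice]; /w/ is [+round]. The remaining /v, ɱ/ satisfy [+voice], [+labial], [−round].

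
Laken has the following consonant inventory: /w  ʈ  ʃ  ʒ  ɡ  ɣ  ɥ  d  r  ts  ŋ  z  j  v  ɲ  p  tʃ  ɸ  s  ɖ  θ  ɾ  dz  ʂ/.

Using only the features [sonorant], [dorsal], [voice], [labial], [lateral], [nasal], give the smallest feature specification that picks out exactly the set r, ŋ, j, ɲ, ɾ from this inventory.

The class [+sonorant], [−labial] has exactly /r, ŋ, j, ɲ, ɾ/ as its extension in this inventory. No smaller conjunction from the listed features achieves this: [−labial] alone would also admit /ʈ, ʃ, ʒ, ɡ, …/; [+sonorant] alone would also admit /w, ɥ/; and checking the remaining single features turns up none with this extension.

[+sonorant, −labial]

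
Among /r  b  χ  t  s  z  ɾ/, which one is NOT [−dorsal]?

χ

/χ/ is the voiceless uvular fricative, which is [+dorsal]; the rest — /b, r, t, s, ɾ, z/ — are [−dorsal].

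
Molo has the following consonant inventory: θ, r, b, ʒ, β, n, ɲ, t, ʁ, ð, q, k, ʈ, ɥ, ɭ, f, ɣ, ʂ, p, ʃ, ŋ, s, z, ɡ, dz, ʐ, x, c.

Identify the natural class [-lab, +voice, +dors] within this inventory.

ɲ, ʁ, ɣ, ŋ, ɡ

The [-labial] segments are /θ, r, ʒ, n, ɲ, t, ʁ, ð, q, k, ʈ, ɭ, ɣ, ʂ, ʃ, ŋ, s, z, ɡ, dz, ʐ, x, c/.
Within that set, [+voice] gives /r, ʒ, n, ɲ, ʁ, ð, ɭ, ɣ, ŋ, z, ɡ, dz, ʐ/.
Then [+dorsal] leaves /ɲ, ʁ, ɣ, ŋ, ɡ/.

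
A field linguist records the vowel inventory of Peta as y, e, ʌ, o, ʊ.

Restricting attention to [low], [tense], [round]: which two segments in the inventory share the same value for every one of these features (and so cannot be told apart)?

o, y

/o/ (mid back rounded tense vowel) and /y/ (high front rounded tense vowel) are both [−low], [+tense], [+round], so none of the listed features separates them. (They do differ in [high] and [back], which are not among the given features.) Every other pair in the inventory differs on at least one listed feature.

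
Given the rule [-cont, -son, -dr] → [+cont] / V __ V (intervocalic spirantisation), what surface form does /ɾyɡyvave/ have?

[ɾyɣyvave]

Only /ɡ/ occurs between two vowels (/y/ __ /y/) and matches the structural description. It is a voiced velar stop, so [-cont, -son, -dr] holds; changing it to [+continuant] with all other features held fixed yields /ɣ/ (voiced velar fricative). No other segment meets both the structural description and the environment, so the output is [ɾyɣyvave].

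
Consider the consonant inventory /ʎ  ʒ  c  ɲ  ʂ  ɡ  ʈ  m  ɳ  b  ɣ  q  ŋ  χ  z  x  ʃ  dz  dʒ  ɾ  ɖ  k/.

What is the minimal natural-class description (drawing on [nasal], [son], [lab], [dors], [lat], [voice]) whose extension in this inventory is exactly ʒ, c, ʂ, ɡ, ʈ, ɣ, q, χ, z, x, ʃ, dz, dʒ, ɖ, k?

[-son, -lab]

The class [-sonorant], [-labial] has exactly /ʒ, c, ʂ, ɡ, ʈ, ɣ, q, χ, z, x, ʃ, dz, dʒ, ɖ, k/ as its extension in this inventory. No smaller conjunction from the listed features achieves this: [-labial] alone would also admit /ʎ, ɲ, ɳ, ŋ, …/; [-sonorant] alone would also admit /b/; and checking the remaining single features turns up none with this extension.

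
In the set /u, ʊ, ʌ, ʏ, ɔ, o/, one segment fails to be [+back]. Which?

Every segment except /ʏ/ is [+back]. /ʏ/ (high front rounded lax vowel) is [−back], so it is the exception.

ʏ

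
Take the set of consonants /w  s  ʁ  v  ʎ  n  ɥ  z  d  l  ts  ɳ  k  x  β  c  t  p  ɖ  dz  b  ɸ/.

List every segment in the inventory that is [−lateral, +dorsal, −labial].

Among the inventory, the [−lateral] segments are /w, s, ʁ, v, n, ɥ, z, d, ts, ɳ, k, x, β, c, t, p, ɖ, dz, b, ɸ/.
Of those, [+dorsal] gives /w, ʁ, ɥ, k, x, c/.
Of those, [−labial] leaves /ʁ, k, x, c/.

ʁ, k, x, c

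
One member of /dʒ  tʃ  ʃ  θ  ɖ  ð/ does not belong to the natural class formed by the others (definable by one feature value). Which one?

ɖ

[distributed] groups all but one: /dʒ, θ, ð, tʃ, ʃ/ share [+distributed] while /ɖ/ (voiced retroflex stop) alone is [−distributed]. Removing any other segment would not leave a single-feature class that excludes it.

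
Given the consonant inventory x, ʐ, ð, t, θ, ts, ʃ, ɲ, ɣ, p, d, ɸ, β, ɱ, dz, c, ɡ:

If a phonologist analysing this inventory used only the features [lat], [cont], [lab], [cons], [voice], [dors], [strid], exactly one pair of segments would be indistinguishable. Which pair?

Both /ɲ/ and /ɡ/ are [−lateral], [−continuant], [−labial], [+consonantal], [+voice], [+dorsal], [−strident]. Since the list omits [sonorant], [nasal] and [back] — which do distinguish the palatal nasal from the voiced velar stop — this pair collapses; all other pairs remain distinct.

ɲ, ɡ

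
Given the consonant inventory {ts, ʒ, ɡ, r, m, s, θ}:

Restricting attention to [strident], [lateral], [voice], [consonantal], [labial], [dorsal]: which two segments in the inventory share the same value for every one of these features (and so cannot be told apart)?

Both /s/ and /ts/ are [+strident], [-lateral], [-voice], [+consonantal], [-labial], [-dorsal]. Since the list omits [continuant] — which does distinguish the voiceless alveolar fricative from the voiceless alveolar affricate — this pair collapses; all other pairs remain distinct.

s, ts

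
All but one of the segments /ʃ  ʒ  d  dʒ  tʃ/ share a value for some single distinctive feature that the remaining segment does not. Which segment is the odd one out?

d

The remaining segments after removing /d/ share [−anterior]; /d/ (voiced alveolar stop) is [+anterior]. For every other candidate removal, the leftover set fails to share any single feature value that the removed segment lacks.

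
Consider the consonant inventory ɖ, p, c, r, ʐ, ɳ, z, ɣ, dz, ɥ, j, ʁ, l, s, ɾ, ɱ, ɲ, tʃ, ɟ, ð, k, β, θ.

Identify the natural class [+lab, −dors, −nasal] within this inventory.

p, β

Checking each segment against [+labial], [−dorsal], [−nasal]: /p/ (voiceless bilabial stop), /β/ (voiced bilabial fricative) satisfy every feature; every other segment in the inventory fails at least one.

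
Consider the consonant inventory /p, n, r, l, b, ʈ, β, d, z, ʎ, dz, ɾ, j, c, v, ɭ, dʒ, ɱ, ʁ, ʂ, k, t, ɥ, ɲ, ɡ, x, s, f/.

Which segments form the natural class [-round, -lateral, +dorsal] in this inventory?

Eliminate segments failing any feature: /p, n, r, b, ʈ, β, d, z, dz, ɾ, v, dʒ, ɱ, ʂ, t, s, f/ are [-dorsal]; /l, ʎ, ɭ/ are [+lateral]; /ɥ/ is [+round]. The remaining /j, c, ʁ, k, ɲ, ɡ, x/ satisfy [-round], [-lateral], [+dorsal].

j, c, ʁ, k, ɲ, ɡ, x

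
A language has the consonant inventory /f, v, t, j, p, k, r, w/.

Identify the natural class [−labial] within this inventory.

The feature [labial] marks segments articulated with one or both lips. In this inventory /t, j, k, r/ lack that property, so they are [−labial]; /f, v, p, w/ are [+labial].

t, j, k, r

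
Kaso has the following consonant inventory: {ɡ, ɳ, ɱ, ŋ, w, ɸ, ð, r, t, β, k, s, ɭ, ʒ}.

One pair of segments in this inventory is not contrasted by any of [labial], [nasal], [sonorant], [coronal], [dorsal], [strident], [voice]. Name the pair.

On the given features, /r/ and /ɭ/ have an identical profile: [-labial], [-nasal], [+sonorant], [+coronal], [-dorsal], [-strident], [+voice]. No other two segments in the inventory coincide on all 7 features. (They do differ in [lateral] and [anterior], which are not among the given features.)

r, ɭ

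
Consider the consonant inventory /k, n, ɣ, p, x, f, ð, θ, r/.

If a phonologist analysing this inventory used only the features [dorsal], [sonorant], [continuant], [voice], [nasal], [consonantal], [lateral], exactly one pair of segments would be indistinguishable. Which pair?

Both /f/ and /θ/ are [-dorsal], [-sonorant], [+continuant], [-voice], [-nasal], [+consonantal], [-lateral]. Since the list omits [labial] and [coronal] — which do distinguish the voiceless labiodental fricative from the voiceless dental fricative — this pair collapses; all other pairs remain distinct.

f, θ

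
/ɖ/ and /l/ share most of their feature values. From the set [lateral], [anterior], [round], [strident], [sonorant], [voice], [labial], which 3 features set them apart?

The two segments share [-round], [-strident], [+voice], [-labial]. The only features from the list on which they differ: /ɖ/ is [-sonorant] while /l/ is [+sonorant]; /ɖ/ is [-lateral] while /l/ is [+lateral]; /ɖ/ is [-anterior] while /l/ is [+anterior].

[sonorant], [lateral], [anterior]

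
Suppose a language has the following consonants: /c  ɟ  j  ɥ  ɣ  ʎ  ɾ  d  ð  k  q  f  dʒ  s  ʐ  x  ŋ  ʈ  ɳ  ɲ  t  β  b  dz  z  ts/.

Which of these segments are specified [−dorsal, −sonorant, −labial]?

d, ð, dʒ, s, ʐ, ʈ, t, dz, z, ts

Checking each segment against [−dorsal], [−sonorant], [−labial]: /d/ (voiced alveolar stop), /ð/ (voiced dental fricative), /dʒ/ (voiced postalveolar affricate), /s/ (voiceless alveolar fricative), /ʐ/ (voiced retroflex fricative), /ʈ/ (voiceless retroflex stop), among others, satisfy every feature; every other segment in the inventory fails at least one.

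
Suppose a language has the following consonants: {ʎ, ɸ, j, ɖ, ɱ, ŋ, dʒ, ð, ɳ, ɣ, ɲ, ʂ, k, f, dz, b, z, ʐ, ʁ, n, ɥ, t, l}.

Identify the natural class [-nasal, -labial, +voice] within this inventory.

Eliminate segments failing any feature: /ɸ, f, b, ɥ/ are [+labial]; /ɱ, ŋ, ɳ, ɲ, n/ are [+nasal]; /ʂ, k, t/ are [-voice]. The remaining /ʎ, j, ɖ, dʒ, ð, ɣ, dz, z, ʐ, ʁ, l/ satisfy [-nasal], [-labial], [+voice].

ʎ, j, ɖ, dʒ, ð, ɣ, dz, z, ʐ, ʁ, l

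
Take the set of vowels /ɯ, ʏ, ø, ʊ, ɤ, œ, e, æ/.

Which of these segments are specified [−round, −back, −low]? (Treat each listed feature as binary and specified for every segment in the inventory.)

First, the [−round] segments are /ɯ, ɤ, e, æ/.
Then [−back] gives /e, æ/.
Intersecting with [−low] leaves /e/.

e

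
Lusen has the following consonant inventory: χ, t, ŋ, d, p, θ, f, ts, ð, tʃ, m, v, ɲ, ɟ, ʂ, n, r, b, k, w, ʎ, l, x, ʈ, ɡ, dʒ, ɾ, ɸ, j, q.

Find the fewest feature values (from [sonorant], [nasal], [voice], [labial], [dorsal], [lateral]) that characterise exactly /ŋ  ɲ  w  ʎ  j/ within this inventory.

[+sonorant, +dorsal]

Every target segment is [+sonorant], [+dorsal]; each remaining inventory member fails at least one of these. Each conjunct is needed — [+dorsal] alone would also admit /χ, ɟ, k, x, …/; [+sonorant] alone would also admit /m, n, r, l, …/ — and no other single listed feature has exactly this extension, so two is the minimum.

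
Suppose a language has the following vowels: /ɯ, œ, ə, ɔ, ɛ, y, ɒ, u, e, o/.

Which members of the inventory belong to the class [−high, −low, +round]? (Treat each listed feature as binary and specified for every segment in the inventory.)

œ, ɔ, o

Eliminate segments failing any feature: /ɯ, y, u/ are [+high]; /ə, ɛ, e/ are [−round]; /ɒ/ is [+low]. The remaining /œ, ɔ, o/ satisfy [−high], [−low], [+round].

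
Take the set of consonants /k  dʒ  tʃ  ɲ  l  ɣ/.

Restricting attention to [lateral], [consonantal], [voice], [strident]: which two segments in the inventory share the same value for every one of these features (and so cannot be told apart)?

Both /ɣ/ and /ɲ/ are [-lateral], [+consonantal], [+voice], [-strident]. Since the list omits [sonorant], [nasal], [continuant] and [back] — which do distinguish the voiced velar fricative from the palatal nasal — this pair collapses; all other pairs remain distinct.

ɣ, ɲ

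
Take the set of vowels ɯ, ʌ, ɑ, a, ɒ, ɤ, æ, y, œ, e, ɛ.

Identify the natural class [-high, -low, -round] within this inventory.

Among the inventory, the [-high] segments are /ʌ, ɑ, a, ɒ, ɤ, æ, œ, e, ɛ/.
Intersecting with [-low] gives /ʌ, ɤ, œ, e, ɛ/.
Within that set, [-round] leaves /ʌ, ɤ, e, ɛ/.

ʌ, ɤ, e, ɛ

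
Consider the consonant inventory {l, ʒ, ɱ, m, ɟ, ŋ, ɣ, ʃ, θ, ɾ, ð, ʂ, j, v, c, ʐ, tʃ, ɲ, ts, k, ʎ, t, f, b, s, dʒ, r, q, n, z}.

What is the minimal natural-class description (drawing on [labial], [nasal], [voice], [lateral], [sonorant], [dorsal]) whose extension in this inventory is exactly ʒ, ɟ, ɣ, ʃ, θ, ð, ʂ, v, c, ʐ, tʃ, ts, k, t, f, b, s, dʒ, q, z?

The target set is precisely the extension of [-sonorant] in this inventory.

[-sonorant]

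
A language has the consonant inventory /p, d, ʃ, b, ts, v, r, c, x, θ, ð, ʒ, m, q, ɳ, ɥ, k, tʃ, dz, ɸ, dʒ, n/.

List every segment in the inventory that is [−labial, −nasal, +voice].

Checking each segment against [−labial], [−nasal], [+voice]: /d/ (voiced alveolar stop), /r/ (alveolar trill), /ð/ (voiced dental fricative), /ʒ/ (voiced postalveolar fricative), /dz/ (voiced alveolar affricate), /dʒ/ (voiced postalveolar affricate) satisfy every feature; every other segment in the inventory fails at least one.

d, r, ð, ʒ, dz, dʒ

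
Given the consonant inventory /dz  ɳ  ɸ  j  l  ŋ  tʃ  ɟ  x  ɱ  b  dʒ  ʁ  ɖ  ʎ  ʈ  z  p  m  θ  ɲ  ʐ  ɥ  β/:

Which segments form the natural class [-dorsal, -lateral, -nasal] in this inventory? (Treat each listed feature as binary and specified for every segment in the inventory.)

Eliminate segments failing any feature: /ɳ, ɱ, m/ are [+nasal]; /j, ŋ, ɟ, x, ʁ, ʎ, ɲ, ɥ/ are [+dorsal]; /l/ is [+lateral]. The remaining /dz, ɸ, tʃ, b, dʒ, ɖ, ʈ, z, p, θ, ʐ, β/ satisfy [-dorsal], [-lateral], [-nasal].

dz, ɸ, tʃ, b, dʒ, ɖ, ʈ, z, p, θ, ʐ, β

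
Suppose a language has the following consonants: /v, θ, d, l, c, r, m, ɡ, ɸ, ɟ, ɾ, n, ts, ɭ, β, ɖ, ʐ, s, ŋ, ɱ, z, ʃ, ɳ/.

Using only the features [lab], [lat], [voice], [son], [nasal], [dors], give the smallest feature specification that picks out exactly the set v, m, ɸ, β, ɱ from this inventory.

[+lab]

The target set is precisely the extension of [+labial] in this inventory.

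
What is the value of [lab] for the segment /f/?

[+labial]

/f/ is the voiceless labiodental fricative. The feature [labial] marks segments articulated with one or both lips; /f/ has this property, so it is [+labial].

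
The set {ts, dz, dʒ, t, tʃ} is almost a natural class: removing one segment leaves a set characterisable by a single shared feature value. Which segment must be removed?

t

/dʒ, dz, ts, tʃ/ are all [+delayed release], but /t/ (voiceless alveolar stop) is [−delayed release]. No other single segment can be removed to leave a set sharing one feature value that the removed segment lacks, so /t/ is the odd one out.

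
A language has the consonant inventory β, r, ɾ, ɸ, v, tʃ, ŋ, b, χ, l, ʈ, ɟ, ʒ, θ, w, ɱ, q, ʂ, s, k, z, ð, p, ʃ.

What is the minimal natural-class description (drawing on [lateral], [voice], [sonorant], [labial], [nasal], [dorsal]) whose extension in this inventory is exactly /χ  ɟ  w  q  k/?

/χ, ɟ, w, q, k/ are all [−nasal], [+dorsal], and no other segment in the inventory matches both values. Dropping any one of them over-generates: [+dorsal] alone would also admit /ŋ/; [−nasal] alone would also admit /β, r, ɾ, ɸ, …/. No other single listed feature picks out exactly this set either, so fewer than two features will not do.

[−nasal, +dorsal]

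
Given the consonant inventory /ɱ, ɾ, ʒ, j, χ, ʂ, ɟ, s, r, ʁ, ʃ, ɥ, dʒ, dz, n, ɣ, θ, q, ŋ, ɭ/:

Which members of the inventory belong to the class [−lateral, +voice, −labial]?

Eliminate segments failing any feature: /ɱ, ɥ/ are [+labial]; /χ, ʂ, s, ʃ, θ, q/ are [−voice]; /ɭ/ is [+lateral]. The remaining /ɾ, ʒ, j, ɟ, r, ʁ, dʒ, dz, n, ɣ, ŋ/ satisfy [−lateral], [+voice], [−labial].

ɾ, ʒ, j, ɟ, r, ʁ, dʒ, dz, n, ɣ, ŋ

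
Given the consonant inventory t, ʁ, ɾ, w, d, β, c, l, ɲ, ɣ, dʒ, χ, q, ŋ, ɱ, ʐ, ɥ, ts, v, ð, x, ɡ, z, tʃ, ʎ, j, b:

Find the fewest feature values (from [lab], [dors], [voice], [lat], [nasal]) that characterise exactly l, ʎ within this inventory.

The target set is precisely the extension of [+lateral] in this inventory.

[+lat]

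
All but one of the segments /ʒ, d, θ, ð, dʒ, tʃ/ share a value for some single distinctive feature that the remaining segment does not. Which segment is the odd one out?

d

The remaining segments after removing /d/ share [+distributed]; /d/ (voiced alveolar stop) is [−distributed]. For every other candidate removal, the leftover set fails to share any single feature value that the removed segment lacks.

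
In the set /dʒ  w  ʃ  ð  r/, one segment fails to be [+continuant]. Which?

/r, ð, w, ʃ/ are all [+continuant]; /dʒ/ (voiced postalveolar affricate) is [−continuant].

dʒ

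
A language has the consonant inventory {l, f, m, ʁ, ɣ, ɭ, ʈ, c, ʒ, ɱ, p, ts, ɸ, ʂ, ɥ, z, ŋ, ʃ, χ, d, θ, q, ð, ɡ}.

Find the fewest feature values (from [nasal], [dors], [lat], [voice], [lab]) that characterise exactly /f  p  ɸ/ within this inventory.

Every target segment is [-voice], [+labial]; each remaining inventory member fails at least one of these. Each conjunct is needed — [+labial] alone would also admit /m, ɱ, ɥ/; [-voice] alone would also admit /ʈ, c, ts, ʂ, …/ — and no other single listed feature has exactly this extension, so two is the minimum.

[-voice, +lab]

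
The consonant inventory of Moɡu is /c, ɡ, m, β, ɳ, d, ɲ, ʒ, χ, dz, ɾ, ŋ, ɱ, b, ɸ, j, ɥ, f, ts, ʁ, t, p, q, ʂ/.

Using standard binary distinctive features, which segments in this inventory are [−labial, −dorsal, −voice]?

Checking each segment against [−labial], [−dorsal], [−voice]: /ts/ (voiceless alveolar affricate), /t/ (voiceless alveolar stop), /ʂ/ (voiceless retroflex fricative) satisfy every feature; every other segment in the inventory fails at least one.

ts, t, ʂ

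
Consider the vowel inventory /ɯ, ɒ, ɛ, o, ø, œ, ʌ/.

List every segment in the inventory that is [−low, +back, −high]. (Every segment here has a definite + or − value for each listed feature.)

o, ʌ

Eliminate segments failing any feature: /ɯ/ is [+high]; /ɒ/ is [+low]; /ɛ, ø, œ/ are [−back]. The remaining /o, ʌ/ satisfy [−low], [+back], [−high].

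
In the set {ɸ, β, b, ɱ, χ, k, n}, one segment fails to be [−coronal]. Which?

/β, χ, k, ɱ, ɸ, b/ are all [−coronal]; /n/ (alveolar nasal) is [+coronal].

n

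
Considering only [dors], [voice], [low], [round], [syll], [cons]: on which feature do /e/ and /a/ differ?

[low]

/e/ (mid front unrounded tense vowel) and /a/ (low unrounded vowel) agree on [+dorsal], [+voice], [−round], [+syllabic], [−consonantal]. They differ on [low] (/e/ [−], /a/ [+]).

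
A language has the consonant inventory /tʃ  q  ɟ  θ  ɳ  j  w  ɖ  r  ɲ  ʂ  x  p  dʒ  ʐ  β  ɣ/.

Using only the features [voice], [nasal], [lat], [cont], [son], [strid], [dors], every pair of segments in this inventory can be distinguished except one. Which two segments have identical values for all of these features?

/w/ (labial-velar glide) and /j/ (palatal glide) are both [+voice], [−nasal], [−lateral], [+continuant], [+sonorant], [−strident], [+dorsal], so none of the listed features separates them. (They do differ in [labial], [round] and [back], which are not among the given features.) Every other pair in the inventory differs on at least one listed feature.

w, j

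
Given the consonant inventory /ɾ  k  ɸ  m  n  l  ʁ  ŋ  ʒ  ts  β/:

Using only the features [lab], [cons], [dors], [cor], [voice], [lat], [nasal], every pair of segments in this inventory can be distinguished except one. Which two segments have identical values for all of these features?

Both /ɾ/ and /ʒ/ are [−labial], [+consonantal], [−dorsal], [+coronal], [+voice], [−lateral], [−nasal]. Since the list omits [sonorant], [strident] and [anterior] — which do distinguish the alveolar tap from the voiced postalveolar fricative — this pair collapses; all other pairs remain distinct.

ɾ, ʒ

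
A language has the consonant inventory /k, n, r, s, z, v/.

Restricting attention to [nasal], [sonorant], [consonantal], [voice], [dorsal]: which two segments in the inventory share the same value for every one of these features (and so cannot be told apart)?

Both /z/ and /v/ are [−nasal], [−sonorant], [+consonantal], [+voice], [−dorsal]. Since the list omits [labial] and [coronal] — which do distinguish the voiced alveolar fricative from the voiced labiodental fricative — this pair collapses; all other pairs remain distinct.

z, v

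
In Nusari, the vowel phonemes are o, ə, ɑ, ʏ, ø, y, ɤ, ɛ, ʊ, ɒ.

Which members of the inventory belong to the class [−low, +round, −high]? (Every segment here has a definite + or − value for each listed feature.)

Checking each segment against [−low], [+round], [−high]: /o/ (mid back rounded tense vowel), /ø/ (mid front rounded tense vowel) satisfy every feature; every other segment in the inventory fails at least one.

o, ø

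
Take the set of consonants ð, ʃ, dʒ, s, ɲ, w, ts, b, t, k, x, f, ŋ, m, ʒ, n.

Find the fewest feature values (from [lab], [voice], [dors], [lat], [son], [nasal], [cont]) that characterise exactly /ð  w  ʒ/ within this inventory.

[+voice, +cont]

/ð, w, ʒ/ are all [+voice], [+continuant], and no other segment in the inventory matches both values. Dropping any one of them over-generates: [+continuant] alone would also admit /ʃ, s, x, f/; [+voice] alone would also admit /dʒ, ɲ, b, ŋ, …/. No other single listed feature picks out exactly this set either, so fewer than two features will not do.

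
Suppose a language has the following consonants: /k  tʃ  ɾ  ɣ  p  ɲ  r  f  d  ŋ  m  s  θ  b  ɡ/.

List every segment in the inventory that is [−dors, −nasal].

Eliminate segments failing any feature: /k, ɣ, ɲ, ŋ, ɡ/ are [+dorsal]; /m/ is [+nasal]. The remaining /tʃ, ɾ, p, r, f, d, s, θ, b/ satisfy [−dorsal], [−nasal].

tʃ, ɾ, p, r, f, d, s, θ, b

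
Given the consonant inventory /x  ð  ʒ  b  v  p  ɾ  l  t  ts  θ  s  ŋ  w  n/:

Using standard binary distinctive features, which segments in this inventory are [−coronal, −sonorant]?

Checking each segment against [−coronal], [−sonorant]: /x/ (voiceless velar fricative), /b/ (voiced bilabial stop), /v/ (voiced labiodental fricative), /p/ (voiceless bilabial stop) satisfy every feature; every other segment in the inventory fails at least one.

x, b, v, p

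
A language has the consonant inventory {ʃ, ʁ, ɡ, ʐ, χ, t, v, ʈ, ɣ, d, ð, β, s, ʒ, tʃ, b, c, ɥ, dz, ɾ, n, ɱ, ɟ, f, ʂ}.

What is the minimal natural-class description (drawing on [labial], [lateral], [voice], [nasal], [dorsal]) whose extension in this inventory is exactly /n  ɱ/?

The target set is precisely the extension of [+nasal] in this inventory.

[+nasal]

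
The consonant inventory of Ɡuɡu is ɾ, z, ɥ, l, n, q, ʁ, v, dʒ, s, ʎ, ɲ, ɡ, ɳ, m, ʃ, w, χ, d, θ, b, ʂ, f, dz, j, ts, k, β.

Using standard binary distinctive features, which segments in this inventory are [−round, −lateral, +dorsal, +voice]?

Checking each segment against [−round], [−lateral], [+dorsal], [+voice]: /ʁ/ (voiced uvular fricative), /ɲ/ (palatal nasal), /ɡ/ (voiced velar stop), /j/ (palatal glide) satisfy every feature; every other segment in the inventory fails at least one.

ʁ, ɲ, ɡ, j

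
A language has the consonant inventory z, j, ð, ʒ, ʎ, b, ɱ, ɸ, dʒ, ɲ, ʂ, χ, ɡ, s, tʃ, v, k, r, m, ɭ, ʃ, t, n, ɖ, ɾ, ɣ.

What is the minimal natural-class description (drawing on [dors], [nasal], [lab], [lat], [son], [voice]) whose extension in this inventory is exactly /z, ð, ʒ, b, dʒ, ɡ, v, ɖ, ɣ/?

[−son, +voice]

Every target segment is [−sonorant], [+voice]; each remaining inventory member fails at least one of these. Each conjunct is needed — [+voice] alone would also admit /j, ʎ, ɱ, ɲ, …/; [−sonorant] alone would also admit /ɸ, ʂ, χ, s, …/ — and no other single listed feature has exactly this extension, so two is the minimum.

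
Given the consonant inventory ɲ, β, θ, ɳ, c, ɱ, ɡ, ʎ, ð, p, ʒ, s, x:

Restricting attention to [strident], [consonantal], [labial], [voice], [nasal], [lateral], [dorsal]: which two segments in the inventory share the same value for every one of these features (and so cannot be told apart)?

c, x

On the given features, /c/ and /x/ have an identical profile: [−strident], [+consonantal], [−labial], [−voice], [−nasal], [−lateral], [+dorsal]. No other two segments in the inventory coincide on all 7 features. (They do differ in [continuant] and [back], which are not among the given features.)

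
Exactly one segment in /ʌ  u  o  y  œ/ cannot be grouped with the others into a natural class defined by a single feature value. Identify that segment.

The remaining segments after removing /ʌ/ share [+round]; /ʌ/ (mid back unrounded lax vowel) is [-round]. For every other candidate removal, the leftover set fails to share any single feature value that the removed segment lacks.

ʌ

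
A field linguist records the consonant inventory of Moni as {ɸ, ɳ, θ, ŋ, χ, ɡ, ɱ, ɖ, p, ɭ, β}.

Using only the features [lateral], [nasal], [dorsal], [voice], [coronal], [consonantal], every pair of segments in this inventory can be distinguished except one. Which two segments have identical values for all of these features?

Both /ɸ/ and /p/ are [-lateral], [-nasal], [-dorsal], [-voice], [-coronal], [+consonantal]. Since the list omits [continuant] — which does distinguish the voiceless bilabial fricative from the voiceless bilabial stop — this pair collapses; all other pairs remain distinct.

ɸ, p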